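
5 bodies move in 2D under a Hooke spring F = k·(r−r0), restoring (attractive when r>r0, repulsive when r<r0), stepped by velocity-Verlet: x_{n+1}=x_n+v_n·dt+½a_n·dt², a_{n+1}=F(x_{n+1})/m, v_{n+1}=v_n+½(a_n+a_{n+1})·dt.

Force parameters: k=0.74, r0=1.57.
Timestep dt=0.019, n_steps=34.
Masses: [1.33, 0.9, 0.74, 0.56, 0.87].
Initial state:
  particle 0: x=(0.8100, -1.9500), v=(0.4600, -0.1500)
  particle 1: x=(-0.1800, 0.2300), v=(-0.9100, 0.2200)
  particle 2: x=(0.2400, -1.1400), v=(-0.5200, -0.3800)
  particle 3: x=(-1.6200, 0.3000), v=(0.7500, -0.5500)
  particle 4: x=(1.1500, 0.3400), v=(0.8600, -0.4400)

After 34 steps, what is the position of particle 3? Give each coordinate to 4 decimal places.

(-0.5867, -0.4331)

step 0: x0=(0.8100, -1.9500) x1=(-0.1800, 0.2300) x2=(0.2400, -1.1400) x3=(-1.6200, 0.3000) x4=(1.1500, 0.3400)
step 1: x0=(0.8186, -1.9526) x1=(-0.1973, 0.2341) x2=(0.2300, -1.1470) x3=(-1.6050, 0.2892) x4=(1.1662, 0.3315)
step 2: x0=(0.8270, -1.9548) x1=(-0.2144, 0.2380) x2=(0.2197, -1.1537) x3=(-1.5887, 0.2775) x4=(1.1820, 0.3227)
step 3: x0=(0.8352, -1.9566) x1=(-0.2315, 0.2417) x2=(0.2091, -1.1601) x3=(-1.5710, 0.2652) x4=(1.1974, 0.3137)
step 4: x0=(0.8431, -1.9578) x1=(-0.2485, 0.2451) x2=(0.1982, -1.1661) x3=(-1.5520, 0.2520) x4=(1.2124, 0.3044)
step 5: x0=(0.8507, -1.9587) x1=(-0.2652, 0.2484) x2=(0.1870, -1.1718) x3=(-1.5316, 0.2382) x4=(1.2270, 0.2948)
step 6: x0=(0.8582, -1.9591) x1=(-0.2818, 0.2514) x2=(0.1757, -1.1771) x3=(-1.5101, 0.2236) x4=(1.2412, 0.2849)
step 7: x0=(0.8654, -1.9590) x1=(-0.2982, 0.2543) x2=(0.1640, -1.1821) x3=(-1.4873, 0.2083) x4=(1.2549, 0.2747)
step 8: x0=(0.8724, -1.9585) x1=(-0.3144, 0.2569) x2=(0.1522, -1.1867) x3=(-1.4634, 0.1923) x4=(1.2682, 0.2643)
step 9: x0=(0.8791, -1.9576) x1=(-0.3303, 0.2592) x2=(0.1401, -1.1911) x3=(-1.4383, 0.1756) x4=(1.2811, 0.2536)
step 10: x0=(0.8856, -1.9562) x1=(-0.3460, 0.2614) x2=(0.1278, -1.1951) x3=(-1.4122, 0.1582) x4=(1.2935, 0.2426)
step 11: x0=(0.8919, -1.9544) x1=(-0.3613, 0.2633) x2=(0.1154, -1.1988) x3=(-1.3850, 0.1402) x4=(1.3055, 0.2313)
step 12: x0=(0.8980, -1.9521) x1=(-0.3763, 0.2650) x2=(0.1027, -1.2023) x3=(-1.3569, 0.1215) x4=(1.3170, 0.2197)
step 13: x0=(0.9038, -1.9494) x1=(-0.3909, 0.2665) x2=(0.0899, -1.2054) x3=(-1.3279, 0.1022) x4=(1.3280, 0.2079)
step 14: x0=(0.9094, -1.9463) x1=(-0.4052, 0.2678) x2=(0.0770, -1.2082) x3=(-1.2980, 0.0823) x4=(1.3385, 0.1958)
step 15: x0=(0.9148, -1.9427) x1=(-0.4191, 0.2688) x2=(0.0639, -1.2108) x3=(-1.2672, 0.0617) x4=(1.3486, 0.1834)
step 16: x0=(0.9200, -1.9387) x1=(-0.4326, 0.2697) x2=(0.0508, -1.2132) x3=(-1.2358, 0.0406) x4=(1.3582, 0.1708)
step 17: x0=(0.9249, -1.9343) x1=(-0.4456, 0.2703) x2=(0.0375, -1.2153) x3=(-1.2036, 0.0189) x4=(1.3672, 0.1579)
step 18: x0=(0.9297, -1.9295) x1=(-0.4582, 0.2707) x2=(0.0241, -1.2171) x3=(-1.1707, -0.0034) x4=(1.3758, 0.1447)
step 19: x0=(0.9342, -1.9243) x1=(-0.4703, 0.2710) x2=(0.0107, -1.2188) x3=(-1.1373, -0.0262) x4=(1.3839, 0.1313)
step 20: x0=(0.9385, -1.9187) x1=(-0.4820, 0.2711) x2=(-0.0028, -1.2202) x3=(-1.1033, -0.0496) x4=(1.3915, 0.1176)
step 21: x0=(0.9426, -1.9127) x1=(-0.4931, 0.2711) x2=(-0.0163, -1.2215) x3=(-1.0688, -0.0736) x4=(1.3986, 0.1037)
step 22: x0=(0.9465, -1.9063) x1=(-0.5038, 0.2709) x2=(-0.0298, -1.2226) x3=(-1.0338, -0.0982) x4=(1.4052, 0.0896)
step 23: x0=(0.9502, -1.8995) x1=(-0.5139, 0.2707) x2=(-0.0433, -1.2235) x3=(-0.9984, -0.1232) x4=(1.4113, 0.0752)
step 24: x0=(0.9538, -1.8924) x1=(-0.5236, 0.2703) x2=(-0.0567, -1.2243) x3=(-0.9626, -0.1489) x4=(1.4169, 0.0606)
step 25: x0=(0.9571, -1.8849) x1=(-0.5327, 0.2699) x2=(-0.0702, -1.2250) x3=(-0.9265, -0.1751) x4=(1.4221, 0.0458)
step 26: x0=(0.9602, -1.8770) x1=(-0.5414, 0.2694) x2=(-0.0836, -1.2256) x3=(-0.8900, -0.2018) x4=(1.4267, 0.0308)
step 27: x0=(0.9632, -1.8688) x1=(-0.5496, 0.2688) x2=(-0.0969, -1.2261) x3=(-0.8531, -0.2291) x4=(1.4309, 0.0155)
step 28: x0=(0.9660, -1.8603) x1=(-0.5574, 0.2683) x2=(-0.1102, -1.2266) x3=(-0.8160, -0.2569) x4=(1.4346, 0.0001)
step 29: x0=(0.9686, -1.8515) x1=(-0.5647, 0.2678) x2=(-0.1233, -1.2270) x3=(-0.7785, -0.2852) x4=(1.4378, -0.0155)
step 30: x0=(0.9711, -1.8424) x1=(-0.5716, 0.2672) x2=(-0.1364, -1.2274) x3=(-0.7408, -0.3140) x4=(1.4406, -0.0313)
step 31: x0=(0.9733, -1.8329) x1=(-0.5781, 0.2667) x2=(-0.1493, -1.2278) x3=(-0.7027, -0.3432) x4=(1.4429, -0.0473)
step 32: x0=(0.9755, -1.8232) x1=(-0.5842, 0.2662) x2=(-0.1621, -1.2282) x3=(-0.6643, -0.3728) x4=(1.4447, -0.0634)
step 33: x0=(0.9774, -1.8132) x1=(-0.5899, 0.2656) x2=(-0.1748, -1.2287) x3=(-0.6257, -0.4028) x4=(1.4462, -0.0797)
step 34: x0=(0.9792, -1.8030) x1=(-0.5953, 0.2651) x2=(-0.1873, -1.2293) x3=(-0.5867, -0.4331) x4=(1.4472, -0.0961)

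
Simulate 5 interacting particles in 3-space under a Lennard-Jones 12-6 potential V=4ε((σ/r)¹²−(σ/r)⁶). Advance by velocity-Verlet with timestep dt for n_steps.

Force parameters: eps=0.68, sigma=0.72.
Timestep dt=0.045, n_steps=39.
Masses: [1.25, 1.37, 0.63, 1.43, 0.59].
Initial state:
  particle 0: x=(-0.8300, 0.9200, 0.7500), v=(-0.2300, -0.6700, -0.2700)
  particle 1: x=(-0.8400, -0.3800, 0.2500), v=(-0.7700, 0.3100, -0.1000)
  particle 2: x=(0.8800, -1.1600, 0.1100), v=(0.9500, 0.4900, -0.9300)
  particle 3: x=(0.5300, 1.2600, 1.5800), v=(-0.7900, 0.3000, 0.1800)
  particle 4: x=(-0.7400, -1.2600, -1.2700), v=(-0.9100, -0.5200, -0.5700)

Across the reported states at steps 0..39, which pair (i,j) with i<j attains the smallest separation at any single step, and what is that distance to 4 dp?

pair (0,1), distance 0.7281

step 0: x0=(-0.8300, 0.9200, 0.7500) x1=(-0.8400, -0.3800, 0.2500) x2=(0.8800, -1.1600, 0.1100) x3=(0.5300, 1.2600, 1.5800) x4=(-0.7400, -1.2600, -1.2700)
step 1: x0=(-0.8403, 0.8897, 0.7378) x1=(-0.8746, -0.3659, 0.2455) x2=(0.9227, -1.1379, 0.0681) x3=(0.4944, 1.2735, 1.5881) x4=(-0.7809, -1.2834, -1.2956)
step 2: x0=(-0.8505, 0.8590, 0.7255) x1=(-0.9092, -0.3515, 0.2412) x2=(0.9653, -1.1158, 0.0263) x3=(0.4587, 1.2869, 1.5961) x4=(-0.8219, -1.3067, -1.3210)
step 3: x0=(-0.8607, 0.8279, 0.7131) x1=(-0.9438, -0.3367, 0.2369) x2=(1.0078, -1.0937, -0.0156) x3=(0.4230, 1.3004, 1.6040) x4=(-0.8628, -1.3299, -1.3463)
step 4: x0=(-0.8707, 0.7961, 0.7005) x1=(-0.9782, -0.3213, 0.2329) x2=(1.0503, -1.0716, -0.0575) x3=(0.3871, 1.3138, 1.6119) x4=(-0.9037, -1.3530, -1.3716)
step 5: x0=(-0.8808, 0.7636, 0.6876) x1=(-1.0126, -0.3052, 0.2291) x2=(1.0928, -1.0494, -0.0994) x3=(0.3512, 1.3271, 1.6198) x4=(-0.9445, -1.3762, -1.3967)
step 6: x0=(-0.8909, 0.7302, 0.6744) x1=(-1.0469, -0.2883, 0.2257) x2=(1.1351, -1.0272, -0.1412) x3=(0.3152, 1.3404, 1.6275) x4=(-0.9854, -1.3992, -1.4218)
step 7: x0=(-0.9012, 0.6955, 0.6606) x1=(-1.0809, -0.2702, 0.2228) x2=(1.1775, -1.0050, -0.1831) x3=(0.2791, 1.3537, 1.6353) x4=(-1.0263, -1.4223, -1.4468)
step 8: x0=(-0.9116, 0.6592, 0.6462) x1=(-1.1147, -0.2506, 0.2206) x2=(1.2198, -0.9829, -0.2250) x3=(0.2429, 1.3669, 1.6429) x4=(-1.0671, -1.4453, -1.4717)
step 9: x0=(-0.9225, 0.6208, 0.6309) x1=(-1.1481, -0.2291, 0.2192) x2=(1.2622, -0.9607, -0.2669) x3=(0.2067, 1.3801, 1.6505) x4=(-1.1080, -1.4682, -1.4967)
step 10: x0=(-0.9340, 0.5799, 0.6143) x1=(-1.1808, -0.2052, 0.2190) x2=(1.3044, -0.9385, -0.3087) x3=(0.1705, 1.3933, 1.6581) x4=(-1.1488, -1.4912, -1.5215)
step 11: x0=(-0.9464, 0.5359, 0.5962) x1=(-1.2126, -0.1785, 0.2202) x2=(1.3467, -0.9162, -0.3506) x3=(0.1342, 1.4064, 1.6656) x4=(-1.1896, -1.5141, -1.5464)
step 12: x0=(-0.9597, 0.4894, 0.5768) x1=(-1.2435, -0.1495, 0.2226) x2=(1.3890, -0.8940, -0.3925) x3=(0.0978, 1.4195, 1.6731) x4=(-1.2305, -1.5370, -1.5712)
step 13: x0=(-0.9715, 0.4462, 0.5593) x1=(-1.2758, -0.1235, 0.2233) x2=(1.4312, -0.8718, -0.4343) x3=(0.0615, 1.4326, 1.6805) x4=(-1.2713, -1.5599, -1.5960)
step 14: x0=(-0.9709, 0.4262, 0.5555) x1=(-1.3194, -0.1187, 0.2115) x2=(1.4735, -0.8496, -0.4762) x3=(0.0250, 1.4456, 1.6879) x4=(-1.3121, -1.5827, -1.6207)
step 15: x0=(-0.9578, 0.4257, 0.5639) x1=(-1.3743, -0.1315, 0.1886) x2=(1.5157, -0.8274, -0.5181) x3=(-0.0114, 1.4586, 1.6953) x4=(-1.3529, -1.6056, -1.6455)
step 16: x0=(-0.9433, 0.4271, 0.5737) x1=(-1.4305, -0.1461, 0.1645) x2=(1.5579, -0.8051, -0.5599) x3=(-0.0479, 1.4716, 1.7026) x4=(-1.3937, -1.6284, -1.6702)
step 17: x0=(-0.9306, 0.4264, 0.5820) x1=(-1.4850, -0.1588, 0.1418) x2=(1.6001, -0.7829, -0.6018) x3=(-0.0844, 1.4845, 1.7099) x4=(-1.4346, -1.6512, -1.6949)
step 18: x0=(-0.9200, 0.4235, 0.5887) x1=(-1.5375, -0.1694, 0.1206) x2=(1.6423, -0.7607, -0.6437) x3=(-0.1209, 1.4974, 1.7172) x4=(-1.4754, -1.6740, -1.7196)
step 19: x0=(-0.9112, 0.4188, 0.5939) x1=(-1.5884, -0.1783, 0.1008) x2=(1.6845, -0.7385, -0.6855) x3=(-0.1574, 1.5102, 1.7244) x4=(-1.5162, -1.6968, -1.7443)
step 20: x0=(-0.9040, 0.4128, 0.5981) x1=(-1.6378, -0.1861, 0.0819) x2=(1.7267, -0.7162, -0.7274) x3=(-0.1940, 1.5230, 1.7316) x4=(-1.5570, -1.7195, -1.7689)
step 21: x0=(-0.8979, 0.4059, 0.6015) x1=(-1.6862, -0.1929, 0.0638) x2=(1.7689, -0.6940, -0.7692) x3=(-0.2306, 1.5358, 1.7387) x4=(-1.5978, -1.7423, -1.7936)
step 22: x0=(-0.8927, 0.3982, 0.6043) x1=(-1.7336, -0.1990, 0.0463) x2=(1.8111, -0.6718, -0.8111) x3=(-0.2673, 1.5485, 1.7458) x4=(-1.6386, -1.7651, -1.8182)
step 23: x0=(-0.8883, 0.3901, 0.6066) x1=(-1.7804, -0.2047, 0.0293) x2=(1.8533, -0.6495, -0.8529) x3=(-0.3040, 1.5612, 1.7528) x4=(-1.6794, -1.7878, -1.8428)
step 24: x0=(-0.8845, 0.3816, 0.6085) x1=(-1.8265, -0.2100, 0.0126) x2=(1.8955, -0.6273, -0.8948) x3=(-0.3407, 1.5738, 1.7598) x4=(-1.7202, -1.8105, -1.8674)
step 25: x0=(-0.8812, 0.3729, 0.6102) x1=(-1.8723, -0.2150, -0.0037) x2=(1.9376, -0.6051, -0.9366) x3=(-0.3774, 1.5864, 1.7667) x4=(-1.7610, -1.8332, -1.8920)
step 26: x0=(-0.8782, 0.3640, 0.6117) x1=(-1.9176, -0.2198, -0.0199) x2=(1.9798, -0.5828, -0.9785) x3=(-0.4141, 1.5989, 1.7736) x4=(-1.8018, -1.8559, -1.9166)
step 27: x0=(-0.8756, 0.3549, 0.6130) x1=(-1.9626, -0.2244, -0.0358) x2=(2.0220, -0.5606, -1.0203) x3=(-0.4508, 1.6114, 1.7805) x4=(-1.8427, -1.8786, -1.9412)
step 28: x0=(-0.8732, 0.3457, 0.6142) x1=(-2.0074, -0.2289, -0.0517) x2=(2.0641, -0.5384, -1.0622) x3=(-0.4876, 1.6239, 1.7873) x4=(-1.8835, -1.9013, -1.9657)
step 29: x0=(-0.8711, 0.3365, 0.6154) x1=(-2.0520, -0.2332, -0.0674) x2=(2.1063, -0.5161, -1.1040) x3=(-0.5244, 1.6363, 1.7941) x4=(-1.9243, -1.9240, -1.9903)
step 30: x0=(-0.8691, 0.3272, 0.6164) x1=(-2.0964, -0.2375, -0.0830) x2=(2.1485, -0.4939, -1.1459) x3=(-0.5612, 1.6486, 1.8008) x4=(-1.9651, -1.9467, -2.0148)
step 31: x0=(-0.8672, 0.3179, 0.6174) x1=(-2.1407, -0.2418, -0.0985) x2=(2.1907, -0.4716, -1.1877) x3=(-0.5980, 1.6610, 1.8075) x4=(-2.0059, -1.9693, -2.0394)
step 32: x0=(-0.8655, 0.3085, 0.6184) x1=(-2.1848, -0.2460, -0.1140) x2=(2.2328, -0.4494, -1.2296) x3=(-0.6348, 1.6733, 1.8142) x4=(-2.0467, -1.9920, -2.0639)
step 33: x0=(-0.8639, 0.2992, 0.6193) x1=(-2.2289, -0.2501, -0.1294) x2=(2.2750, -0.4272, -1.2714) x3=(-0.6716, 1.6855, 1.8208) x4=(-2.0875, -2.0146, -2.0884)
step 34: x0=(-0.8623, 0.2899, 0.6202) x1=(-2.2729, -0.2542, -0.1447) x2=(2.3171, -0.4049, -1.3133) x3=(-0.7084, 1.6977, 1.8274) x4=(-2.1283, -2.0373, -2.1129)
step 35: x0=(-0.8608, 0.2805, 0.6212) x1=(-2.3168, -0.2583, -0.1601) x2=(2.3593, -0.3827, -1.3551) x3=(-0.7452, 1.7099, 1.8340) x4=(-2.1691, -2.0599, -2.1374)
step 36: x0=(-0.8594, 0.2712, 0.6221) x1=(-2.3606, -0.2624, -0.1754) x2=(2.4015, -0.3605, -1.3970) x3=(-0.7821, 1.7221, 1.8406) x4=(-2.2099, -2.0826, -2.1619)
step 37: x0=(-0.8581, 0.2619, 0.6230) x1=(-2.4044, -0.2665, -0.1907) x2=(2.4436, -0.3382, -1.4388) x3=(-0.8189, 1.7342, 1.8471) x4=(-2.2507, -2.1052, -2.1864)
step 38: x0=(-0.8568, 0.2526, 0.6239) x1=(-2.4482, -0.2705, -0.2059) x2=(2.4858, -0.3160, -1.4806) x3=(-0.8557, 1.7463, 1.8536) x4=(-2.2915, -2.1278, -2.2109)
step 39: x0=(-0.8555, 0.2433, 0.6248) x1=(-2.4919, -0.2745, -0.2212) x2=(2.5280, -0.2937, -1.5225) x3=(-0.8925, 1.7584, 1.8601) x4=(-2.3324, -2.1504, -2.2354)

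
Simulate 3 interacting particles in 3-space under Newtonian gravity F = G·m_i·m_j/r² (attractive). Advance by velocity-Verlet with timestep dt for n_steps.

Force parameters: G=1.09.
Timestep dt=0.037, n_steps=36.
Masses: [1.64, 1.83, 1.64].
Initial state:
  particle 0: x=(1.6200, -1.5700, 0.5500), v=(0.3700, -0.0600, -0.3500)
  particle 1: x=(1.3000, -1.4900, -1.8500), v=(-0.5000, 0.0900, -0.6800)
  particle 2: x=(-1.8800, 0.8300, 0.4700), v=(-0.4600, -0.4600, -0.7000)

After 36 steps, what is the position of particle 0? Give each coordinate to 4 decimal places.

step 0: x0=(1.6200, -1.5700, 0.5500) x1=(1.3000, -1.4900, -1.8500) x2=(-1.8800, 0.8300, 0.4700)
step 1: x0=(1.6336, -1.5722, 0.5368) x1=(1.2815, -1.4866, -1.8749) x2=(-1.8969, 0.8129, 0.4441)
step 2: x0=(1.6470, -1.5743, 0.5232) x1=(1.2630, -1.4832, -1.8994) x2=(-1.9136, 0.7957, 0.4181)
step 3: x0=(1.6603, -1.5762, 0.5091) x1=(1.2444, -1.4798, -1.9234) x2=(-1.9301, 0.7783, 0.3920)
step 4: x0=(1.6733, -1.5781, 0.4946) x1=(1.2258, -1.4763, -1.9469) x2=(-1.9465, 0.7608, 0.3659)
step 5: x0=(1.6862, -1.5800, 0.4796) x1=(1.2072, -1.4728, -1.9700) x2=(-1.9626, 0.7431, 0.3397)
step 6: x0=(1.6989, -1.5817, 0.4642) x1=(1.1886, -1.4692, -1.9926) x2=(-1.9785, 0.7254, 0.3134)
step 7: x0=(1.7113, -1.5833, 0.4483) x1=(1.1700, -1.4656, -2.0148) x2=(-1.9941, 0.7074, 0.2871)
step 8: x0=(1.7236, -1.5849, 0.4321) x1=(1.1514, -1.4620, -2.0366) x2=(-2.0096, 0.6894, 0.2607)
step 9: x0=(1.7357, -1.5863, 0.4154) x1=(1.1328, -1.4583, -2.0579) x2=(-2.0249, 0.6712, 0.2343)
step 10: x0=(1.7475, -1.5877, 0.3983) x1=(1.1142, -1.4545, -2.0788) x2=(-2.0400, 0.6529, 0.2078)
step 11: x0=(1.7592, -1.5890, 0.3808) x1=(1.0956, -1.4507, -2.0993) x2=(-2.0549, 0.6344, 0.1812)
step 12: x0=(1.7706, -1.5902, 0.3629) x1=(1.0770, -1.4469, -2.1194) x2=(-2.0695, 0.6158, 0.1545)
step 13: x0=(1.7818, -1.5913, 0.3446) x1=(1.0584, -1.4431, -2.1390) x2=(-2.0840, 0.5971, 0.1278)
step 14: x0=(1.7928, -1.5923, 0.3259) x1=(1.0399, -1.4392, -2.1582) x2=(-2.0982, 0.5783, 0.1010)
step 15: x0=(1.8036, -1.5933, 0.3068) x1=(1.0213, -1.4352, -2.1770) x2=(-2.1122, 0.5593, 0.0742)
step 16: x0=(1.8142, -1.5942, 0.2874) x1=(1.0028, -1.4313, -2.1954) x2=(-2.1260, 0.5402, 0.0473)
step 17: x0=(1.8245, -1.5949, 0.2675) x1=(0.9842, -1.4273, -2.2134) x2=(-2.1397, 0.5210, 0.0203)
step 18: x0=(1.8345, -1.5956, 0.2473) x1=(0.9657, -1.4232, -2.2310) x2=(-2.1530, 0.5017, -0.0068)
step 19: x0=(1.8444, -1.5963, 0.2266) x1=(0.9472, -1.4191, -2.2482) x2=(-2.1662, 0.4822, -0.0339)
step 20: x0=(1.8540, -1.5968, 0.2057) x1=(0.9287, -1.4150, -2.2650) x2=(-2.1792, 0.4627, -0.0611)
step 21: x0=(1.8634, -1.5973, 0.1843) x1=(0.9103, -1.4109, -2.2814) x2=(-2.1919, 0.4430, -0.0884)
step 22: x0=(1.8725, -1.5976, 0.1625) x1=(0.8919, -1.4067, -2.2973) x2=(-2.2045, 0.4231, -0.1157)
step 23: x0=(1.8813, -1.5979, 0.1404) x1=(0.8735, -1.4025, -2.3129) x2=(-2.2168, 0.4032, -0.1431)
step 24: x0=(1.8900, -1.5982, 0.1180) x1=(0.8551, -1.3982, -2.3281) x2=(-2.2289, 0.3832, -0.1706)
step 25: x0=(1.8983, -1.5983, 0.0952) x1=(0.8367, -1.3939, -2.3430) x2=(-2.2407, 0.3630, -0.1982)
step 26: x0=(1.9064, -1.5984, 0.0720) x1=(0.8184, -1.3896, -2.3574) x2=(-2.2524, 0.3427, -0.2258)
step 27: x0=(1.9143, -1.5983, 0.0484) x1=(0.8001, -1.3852, -2.3714) x2=(-2.2638, 0.3223, -0.2536)
step 28: x0=(1.9219, -1.5982, 0.0245) x1=(0.7819, -1.3808, -2.3851) x2=(-2.2750, 0.3018, -0.2813)
step 29: x0=(1.9292, -1.5981, 0.0003) x1=(0.7637, -1.3764, -2.3984) x2=(-2.2859, 0.2811, -0.3092)
step 30: x0=(1.9362, -1.5978, -0.0243) x1=(0.7455, -1.3720, -2.4113) x2=(-2.2967, 0.2604, -0.3372)
step 31: x0=(1.9430, -1.5975, -0.0493) x1=(0.7274, -1.3675, -2.4238) x2=(-2.3072, 0.2395, -0.3652)
step 32: x0=(1.9495, -1.5971, -0.0745) x1=(0.7093, -1.3629, -2.4359) x2=(-2.3175, 0.2185, -0.3933)
step 33: x0=(1.9557, -1.5966, -0.1002) x1=(0.6912, -1.3584, -2.4476) x2=(-2.3275, 0.1974, -0.4215)
step 34: x0=(1.9616, -1.5960, -0.1261) x1=(0.6732, -1.3538, -2.4590) x2=(-2.3373, 0.1762, -0.4498)
step 35: x0=(1.9673, -1.5954, -0.1525) x1=(0.6552, -1.3492, -2.4700) x2=(-2.3469, 0.1549, -0.4781)
step 36: x0=(1.9726, -1.5947, -0.1791) x1=(0.6373, -1.3445, -2.4806) x2=(-2.3562, 0.1335, -0.5065)

(1.9726, -1.5947, -0.1791)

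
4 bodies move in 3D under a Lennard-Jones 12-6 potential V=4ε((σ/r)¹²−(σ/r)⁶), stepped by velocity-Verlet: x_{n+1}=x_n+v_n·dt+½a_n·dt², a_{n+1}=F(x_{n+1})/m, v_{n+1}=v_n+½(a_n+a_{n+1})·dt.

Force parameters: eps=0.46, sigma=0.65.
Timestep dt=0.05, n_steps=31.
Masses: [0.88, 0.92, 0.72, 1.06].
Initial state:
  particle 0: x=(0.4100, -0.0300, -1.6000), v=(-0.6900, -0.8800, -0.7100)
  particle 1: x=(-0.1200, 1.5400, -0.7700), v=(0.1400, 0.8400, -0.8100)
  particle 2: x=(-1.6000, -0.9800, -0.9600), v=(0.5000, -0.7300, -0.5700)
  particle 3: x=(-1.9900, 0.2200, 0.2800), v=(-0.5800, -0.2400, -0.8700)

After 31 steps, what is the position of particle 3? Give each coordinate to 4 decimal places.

(-2.8854, -0.1573, -1.0737)

step 0: x0=(0.4100, -0.0300, -1.6000) x1=(-0.1200, 1.5400, -0.7700) x2=(-1.6000, -0.9800, -0.9600) x3=(-1.9900, 0.2200, 0.2800)
step 1: x0=(0.3755, -0.0740, -1.6355) x1=(-0.1130, 1.5820, -0.8105) x2=(-1.5750, -1.0165, -0.9885) x3=(-2.0190, 0.2080, 0.2365)
step 2: x0=(0.3410, -0.1180, -1.6710) x1=(-0.1060, 1.6239, -0.8510) x2=(-1.5500, -1.0529, -1.0169) x3=(-2.0480, 0.1960, 0.1929)
step 3: x0=(0.3064, -0.1619, -1.7064) x1=(-0.0990, 1.6659, -0.8915) x2=(-1.5250, -1.0893, -1.0454) x3=(-2.0770, 0.1839, 0.1494)
step 4: x0=(0.2719, -0.2059, -1.7419) x1=(-0.0920, 1.7078, -0.9321) x2=(-1.5000, -1.1257, -1.0738) x3=(-2.1059, 0.1718, 0.1058)
step 5: x0=(0.2373, -0.2498, -1.7773) x1=(-0.0850, 1.7497, -0.9726) x2=(-1.4750, -1.1620, -1.1021) x3=(-2.1349, 0.1597, 0.0622)
step 6: x0=(0.2027, -0.2937, -1.8128) x1=(-0.0780, 1.7916, -1.0131) x2=(-1.4500, -1.1983, -1.1305) x3=(-2.1638, 0.1476, 0.0186)
step 7: x0=(0.1682, -0.3377, -1.8482) x1=(-0.0709, 1.8335, -1.0537) x2=(-1.4250, -1.2346, -1.1589) x3=(-2.1927, 0.1355, -0.0250)
step 8: x0=(0.1335, -0.3816, -1.8836) x1=(-0.0639, 1.8754, -1.0942) x2=(-1.4000, -1.2708, -1.1872) x3=(-2.2217, 0.1234, -0.0687)
step 9: x0=(0.0989, -0.4256, -1.9190) x1=(-0.0569, 1.9173, -1.1348) x2=(-1.3750, -1.3070, -1.2156) x3=(-2.2506, 0.1112, -0.1123)
step 10: x0=(0.0642, -0.4695, -1.9544) x1=(-0.0499, 1.9592, -1.1753) x2=(-1.3499, -1.3432, -1.2439) x3=(-2.2795, 0.0991, -0.1560)
step 11: x0=(0.0296, -0.5135, -1.9898) x1=(-0.0429, 2.0011, -1.2158) x2=(-1.3249, -1.3793, -1.2723) x3=(-2.3084, 0.0869, -0.1996)
step 12: x0=(-0.0052, -0.5575, -2.0251) x1=(-0.0359, 2.0429, -1.2564) x2=(-1.2997, -1.4154, -1.3006) x3=(-2.3373, 0.0747, -0.2433)
step 13: x0=(-0.0399, -0.6015, -2.0605) x1=(-0.0289, 2.0848, -1.2969) x2=(-1.2746, -1.4515, -1.3290) x3=(-2.3662, 0.0626, -0.2870)
step 14: x0=(-0.0748, -0.6456, -2.0958) x1=(-0.0219, 2.1267, -1.3375) x2=(-1.2494, -1.4875, -1.3574) x3=(-2.3950, 0.0504, -0.3307)
step 15: x0=(-0.1096, -0.6896, -2.1310) x1=(-0.0149, 2.1685, -1.3780) x2=(-1.2241, -1.5234, -1.3859) x3=(-2.4239, 0.0382, -0.3744)
step 16: x0=(-0.1446, -0.7338, -2.1663) x1=(-0.0079, 2.2104, -1.4185) x2=(-1.1988, -1.5593, -1.4144) x3=(-2.4528, 0.0260, -0.4181)
step 17: x0=(-0.1796, -0.7780, -2.2014) x1=(-0.0009, 2.2523, -1.4591) x2=(-1.1733, -1.5950, -1.4430) x3=(-2.4816, 0.0138, -0.4618)
step 18: x0=(-0.2147, -0.8223, -2.2365) x1=(0.0061, 2.2941, -1.4996) x2=(-1.1478, -1.6307, -1.4716) x3=(-2.5105, 0.0016, -0.5055)
step 19: x0=(-0.2499, -0.8666, -2.2715) x1=(0.0131, 2.3360, -1.5402) x2=(-1.1221, -1.6663, -1.5004) x3=(-2.5394, -0.0106, -0.5492)
step 20: x0=(-0.2853, -0.9111, -2.3064) x1=(0.0201, 2.3778, -1.5807) x2=(-1.0963, -1.7017, -1.5293) x3=(-2.5682, -0.0228, -0.5929)
step 21: x0=(-0.3208, -0.9557, -2.3411) x1=(0.0271, 2.4197, -1.6213) x2=(-1.0703, -1.7369, -1.5583) x3=(-2.5971, -0.0351, -0.6366)
step 22: x0=(-0.3565, -1.0005, -2.3757) x1=(0.0341, 2.4616, -1.6618) x2=(-1.0441, -1.7719, -1.5876) x3=(-2.6259, -0.0473, -0.6803)
step 23: x0=(-0.3924, -1.0456, -2.4100) x1=(0.0411, 2.5034, -1.7023) x2=(-1.0176, -1.8067, -1.6172) x3=(-2.6548, -0.0595, -0.7240)
step 24: x0=(-0.4285, -1.0909, -2.4441) x1=(0.0481, 2.5453, -1.7429) x2=(-0.9909, -1.8411, -1.6470) x3=(-2.6836, -0.0717, -0.7677)
step 25: x0=(-0.4648, -1.1365, -2.4778) x1=(0.0551, 2.5871, -1.7834) x2=(-0.9639, -1.8751, -1.6774) x3=(-2.7124, -0.0839, -0.8114)
step 26: x0=(-0.5014, -1.1825, -2.5111) x1=(0.0621, 2.6290, -1.8240) x2=(-0.9366, -1.9087, -1.7082) x3=(-2.7413, -0.0962, -0.8552)
step 27: x0=(-0.5383, -1.2289, -2.5439) x1=(0.0691, 2.6708, -1.8645) x2=(-0.9089, -1.9416, -1.7396) x3=(-2.7701, -0.1084, -0.8989)
step 28: x0=(-0.5754, -1.2760, -2.5760) x1=(0.0761, 2.7127, -1.9051) x2=(-0.8809, -1.9739, -1.7719) x3=(-2.7989, -0.1206, -0.9426)
step 29: x0=(-0.6129, -1.3237, -2.6074) x1=(0.0831, 2.7546, -1.9456) x2=(-0.8525, -2.0053, -1.8050) x3=(-2.8278, -0.1329, -0.9863)
step 30: x0=(-0.6507, -1.3722, -2.6378) x1=(0.0901, 2.7964, -1.9861) x2=(-0.8238, -2.0358, -1.8393) x3=(-2.8566, -0.1451, -1.0300)
step 31: x0=(-0.6886, -1.4216, -2.6672) x1=(0.0971, 2.8383, -2.0267) x2=(-0.7948, -2.0652, -1.8750) x3=(-2.8854, -0.1573, -1.0737)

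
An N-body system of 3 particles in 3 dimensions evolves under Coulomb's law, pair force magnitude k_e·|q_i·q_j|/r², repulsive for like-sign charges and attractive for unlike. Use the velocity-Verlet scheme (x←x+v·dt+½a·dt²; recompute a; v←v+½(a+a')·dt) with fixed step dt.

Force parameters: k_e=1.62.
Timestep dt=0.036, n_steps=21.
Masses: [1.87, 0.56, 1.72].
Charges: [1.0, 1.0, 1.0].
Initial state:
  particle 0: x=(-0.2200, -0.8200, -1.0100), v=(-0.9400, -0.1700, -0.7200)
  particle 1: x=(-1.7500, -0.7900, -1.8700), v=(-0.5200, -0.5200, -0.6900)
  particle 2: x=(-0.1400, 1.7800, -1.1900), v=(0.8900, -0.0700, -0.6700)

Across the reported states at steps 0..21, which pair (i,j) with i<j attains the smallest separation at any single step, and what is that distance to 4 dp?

step 0: x0=(-0.2200, -0.8200, -1.0100) x1=(-1.7500, -0.7900, -1.8700) x2=(-0.1400, 1.7800, -1.1900)
step 1: x0=(-0.2537, -0.8262, -1.0358) x1=(-1.7694, -0.8089, -1.8952) x2=(-0.1079, 1.7776, -1.2141)
step 2: x0=(-0.2871, -0.8326, -1.0615) x1=(-1.7900, -0.8280, -1.9211) x2=(-0.0758, 1.7755, -1.2382)
step 3: x0=(-0.3201, -0.8391, -1.0869) x1=(-1.8119, -0.8475, -1.9476) x2=(-0.0435, 1.7737, -1.2623)
step 4: x0=(-0.3529, -0.8458, -1.1121) x1=(-1.8351, -0.8673, -1.9749) x2=(-0.0112, 1.7721, -1.2864)
step 5: x0=(-0.3853, -0.8527, -1.1372) x1=(-1.8596, -0.8873, -2.0029) x2=(0.0212, 1.7709, -1.3104)
step 6: x0=(-0.4174, -0.8597, -1.1620) x1=(-1.8854, -0.9077, -2.0316) x2=(0.0536, 1.7698, -1.3345)
step 7: x0=(-0.4493, -0.8668, -1.1866) x1=(-1.9124, -0.9283, -2.0610) x2=(0.0862, 1.7690, -1.3585)
step 8: x0=(-0.4808, -0.8741, -1.2110) x1=(-1.9408, -0.9493, -2.0912) x2=(0.1189, 1.7685, -1.3825)
step 9: x0=(-0.5120, -0.8815, -1.2352) x1=(-1.9705, -0.9705, -2.1221) x2=(0.1517, 1.7682, -1.4065)
step 10: x0=(-0.5430, -0.8890, -1.2592) x1=(-2.0014, -0.9921, -2.1537) x2=(0.1845, 1.7681, -1.4306)
step 11: x0=(-0.5736, -0.8967, -1.2830) x1=(-2.0336, -1.0139, -2.1860) x2=(0.2175, 1.7683, -1.4546)
step 12: x0=(-0.6040, -0.9044, -1.3066) x1=(-2.0671, -1.0361, -2.2191) x2=(0.2506, 1.7687, -1.4785)
step 13: x0=(-0.6341, -0.9123, -1.3300) x1=(-2.1017, -1.0585, -2.2529) x2=(0.2837, 1.7693, -1.5025)
step 14: x0=(-0.6639, -0.9203, -1.3531) x1=(-2.1376, -1.0812, -2.2874) x2=(0.3170, 1.7701, -1.5265)
step 15: x0=(-0.6935, -0.9283, -1.3761) x1=(-2.1747, -1.1043, -2.3226) x2=(0.3504, 1.7711, -1.5505)
step 16: x0=(-0.7228, -0.9365, -1.3989) x1=(-2.2129, -1.1276, -2.3584) x2=(0.3838, 1.7723, -1.5744)
step 17: x0=(-0.7519, -0.9447, -1.4214) x1=(-2.2523, -1.1513, -2.3950) x2=(0.4174, 1.7737, -1.5984)
step 18: x0=(-0.7807, -0.9531, -1.4438) x1=(-2.2928, -1.1752, -2.4322) x2=(0.4511, 1.7753, -1.6223)
step 19: x0=(-0.8093, -0.9614, -1.4660) x1=(-2.3344, -1.1995, -2.4701) x2=(0.4849, 1.7770, -1.6463)
step 20: x0=(-0.8377, -0.9699, -1.4880) x1=(-2.3771, -1.2240, -2.5086) x2=(0.5188, 1.7789, -1.6702)
step 21: x0=(-0.8659, -0.9784, -1.5098) x1=(-2.4207, -1.2489, -2.5478) x2=(0.5528, 1.7810, -1.6941)

pair (0,1), distance 1.7057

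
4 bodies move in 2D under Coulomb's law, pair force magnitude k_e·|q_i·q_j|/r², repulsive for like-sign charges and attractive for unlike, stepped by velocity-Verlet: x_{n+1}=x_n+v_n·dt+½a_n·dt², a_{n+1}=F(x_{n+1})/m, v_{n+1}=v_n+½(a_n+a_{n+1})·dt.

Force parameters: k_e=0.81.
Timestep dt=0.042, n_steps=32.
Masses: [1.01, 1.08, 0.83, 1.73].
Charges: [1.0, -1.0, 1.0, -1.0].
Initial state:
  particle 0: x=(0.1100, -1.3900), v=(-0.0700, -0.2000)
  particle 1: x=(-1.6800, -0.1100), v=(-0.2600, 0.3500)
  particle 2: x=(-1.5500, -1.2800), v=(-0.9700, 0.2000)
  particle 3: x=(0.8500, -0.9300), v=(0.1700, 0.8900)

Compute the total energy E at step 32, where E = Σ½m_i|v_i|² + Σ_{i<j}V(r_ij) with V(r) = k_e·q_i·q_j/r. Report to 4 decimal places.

-0.2865

step 0: x0=(0.1100, -1.3900) x1=(-1.6800, -0.1100) x2=(-1.5500, -1.2800) x3=(0.8500, -0.9300)
step 1: x0=(0.1080, -1.3978) x1=(-1.6908, -0.0958) x2=(-1.5910, -1.2709) x3=(0.8567, -0.8929)
step 2: x0=(0.1077, -1.4046) x1=(-1.7016, -0.0827) x2=(-1.6324, -1.2606) x3=(0.8625, -0.8565)
step 3: x0=(0.1089, -1.4102) x1=(-1.7122, -0.0706) x2=(-1.6741, -1.2489) x3=(0.8675, -0.8207)
step 4: x0=(0.1116, -1.4148) x1=(-1.7228, -0.0596) x2=(-1.7162, -1.2358) x3=(0.8718, -0.7854)
step 5: x0=(0.1155, -1.4184) x1=(-1.7333, -0.0496) x2=(-1.7586, -1.2215) x3=(0.8754, -0.7508)
step 6: x0=(0.1207, -1.4209) x1=(-1.7438, -0.0407) x2=(-1.8011, -1.2057) x3=(0.8784, -0.7167)
step 7: x0=(0.1270, -1.4224) x1=(-1.7544, -0.0329) x2=(-1.8439, -1.1887) x3=(0.8809, -0.6833)
step 8: x0=(0.1344, -1.4229) x1=(-1.7650, -0.0262) x2=(-1.8867, -1.1702) x3=(0.8828, -0.6503)
step 9: x0=(0.1428, -1.4224) x1=(-1.7757, -0.0205) x2=(-1.9296, -1.1504) x3=(0.8843, -0.6180)
step 10: x0=(0.1521, -1.4209) x1=(-1.7865, -0.0160) x2=(-1.9725, -1.1292) x3=(0.8853, -0.5862)
step 11: x0=(0.1622, -1.4185) x1=(-1.7975, -0.0126) x2=(-2.0154, -1.1065) x3=(0.8858, -0.5549)
step 12: x0=(0.1732, -1.4151) x1=(-1.8087, -0.0103) x2=(-2.0582, -1.0824) x3=(0.8860, -0.5242)
step 13: x0=(0.1849, -1.4108) x1=(-1.8201, -0.0092) x2=(-2.1007, -1.0569) x3=(0.8857, -0.4940)
step 14: x0=(0.1973, -1.4055) x1=(-1.8318, -0.0092) x2=(-2.1431, -1.0298) x3=(0.8852, -0.4643)
step 15: x0=(0.2104, -1.3993) x1=(-1.8438, -0.0105) x2=(-2.1851, -1.0012) x3=(0.8842, -0.4352)
step 16: x0=(0.2242, -1.3922) x1=(-1.8562, -0.0130) x2=(-2.2267, -0.9711) x3=(0.8830, -0.4066)
step 17: x0=(0.2385, -1.3841) x1=(-1.8691, -0.0168) x2=(-2.2679, -0.9393) x3=(0.8815, -0.3785)
step 18: x0=(0.2534, -1.3752) x1=(-1.8824, -0.0218) x2=(-2.3084, -0.9059) x3=(0.8796, -0.3509)
step 19: x0=(0.2688, -1.3653) x1=(-1.8964, -0.0282) x2=(-2.3483, -0.8708) x3=(0.8775, -0.3238)
step 20: x0=(0.2847, -1.3545) x1=(-1.9110, -0.0360) x2=(-2.3873, -0.8340) x3=(0.8752, -0.2973)
step 21: x0=(0.3011, -1.3428) x1=(-1.9265, -0.0451) x2=(-2.4254, -0.7954) x3=(0.8726, -0.2712)
step 22: x0=(0.3179, -1.3301) x1=(-1.9428, -0.0557) x2=(-2.4625, -0.7550) x3=(0.8698, -0.2457)
step 23: x0=(0.3352, -1.3166) x1=(-1.9601, -0.0678) x2=(-2.4982, -0.7127) x3=(0.8667, -0.2207)
step 24: x0=(0.3528, -1.3021) x1=(-1.9787, -0.0814) x2=(-2.5324, -0.6685) x3=(0.8635, -0.1962)
step 25: x0=(0.3709, -1.2867) x1=(-1.9986, -0.0966) x2=(-2.5648, -0.6222) x3=(0.8600, -0.1722)
step 26: x0=(0.3893, -1.2703) x1=(-2.0202, -0.1133) x2=(-2.5951, -0.5740) x3=(0.8563, -0.1488)
step 27: x0=(0.4080, -1.2531) x1=(-2.0436, -0.1317) x2=(-2.6231, -0.5237) x3=(0.8525, -0.1258)
step 28: x0=(0.4270, -1.2348) x1=(-2.0693, -0.1516) x2=(-2.6481, -0.4714) x3=(0.8485, -0.1034)
step 29: x0=(0.4464, -1.2157) x1=(-2.0976, -0.1731) x2=(-2.6697, -0.4171) x3=(0.8443, -0.0816)
step 30: x0=(0.4660, -1.1955) x1=(-2.1291, -0.1960) x2=(-2.6873, -0.3610) x3=(0.8400, -0.0603)
step 31: x0=(0.4859, -1.1744) x1=(-2.1643, -0.2201) x2=(-2.7000, -0.3034) x3=(0.8355, -0.0395)
step 32: x0=(0.5061, -1.1524) x1=(-2.2039, -0.2449) x2=(-2.7069, -0.2449) x3=(0.8308, -0.0193)
step 0 velocities: v0=(-0.0700, -0.2000) v1=(-0.2600, 0.3500) v2=(-0.9700, 0.2000) v3=(0.1700, 0.8900)
step 0: KE=1.2426, PE=-1.5283, E=-0.2857
step 32 velocities: v0=(0.4826, 0.5378) v1=(-1.0057, -0.5919) v2=(-0.0841, 1.3942) v3=(-0.1121, 0.4744)
step 32: KE=2.0142, PE=-2.3007, E=-0.2865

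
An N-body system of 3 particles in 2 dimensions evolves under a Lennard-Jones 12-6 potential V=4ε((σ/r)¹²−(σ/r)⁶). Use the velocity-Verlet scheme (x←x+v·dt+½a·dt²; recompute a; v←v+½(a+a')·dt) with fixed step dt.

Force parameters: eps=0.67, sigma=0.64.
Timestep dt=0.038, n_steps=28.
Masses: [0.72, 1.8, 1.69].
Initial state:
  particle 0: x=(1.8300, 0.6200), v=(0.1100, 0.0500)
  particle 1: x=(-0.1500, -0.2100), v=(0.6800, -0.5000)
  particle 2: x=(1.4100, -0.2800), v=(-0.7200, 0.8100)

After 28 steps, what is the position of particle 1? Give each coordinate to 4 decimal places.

(0.6460, -0.6929)

step 0: x0=(1.8300, 0.6200) x1=(-0.1500, -0.2100) x2=(1.4100, -0.2800)
step 1: x0=(1.8338, 0.6210) x1=(-0.1241, -0.2290) x2=(1.3828, -0.2488)
step 2: x0=(1.8365, 0.6201) x1=(-0.0982, -0.2480) x2=(1.3560, -0.2169)
step 3: x0=(1.8381, 0.6171) x1=(-0.0722, -0.2670) x2=(1.3296, -0.1840)
step 4: x0=(1.8382, 0.6119) x1=(-0.0462, -0.2860) x2=(1.3037, -0.1502)
step 5: x0=(1.8367, 0.6044) x1=(-0.0200, -0.3050) x2=(1.2784, -0.1154)
step 6: x0=(1.8332, 0.5943) x1=(0.0063, -0.3239) x2=(1.2538, -0.0796)
step 7: x0=(1.8273, 0.5814) x1=(0.0328, -0.3428) x2=(1.2301, -0.0426)
step 8: x0=(1.8186, 0.5655) x1=(0.0594, -0.3617) x2=(1.2073, -0.0044)
step 9: x0=(1.8064, 0.5465) x1=(0.0863, -0.3805) x2=(1.1858, 0.0351)
step 10: x0=(1.7903, 0.5242) x1=(0.1135, -0.3992) x2=(1.1657, 0.0758)
step 11: x0=(1.7704, 0.4993) x1=(0.1409, -0.4178) x2=(1.1469, 0.1176)
step 12: x0=(1.7489, 0.4732) x1=(0.1687, -0.4362) x2=(1.1285, 0.1597)
step 13: x0=(1.7327, 0.4500) x1=(0.1967, -0.4544) x2=(1.1074, 0.2003)
step 14: x0=(1.7322, 0.4329) x1=(0.2251, -0.4724) x2=(1.0794, 0.2381)
step 15: x0=(1.7433, 0.4193) x1=(0.2538, -0.4901) x2=(1.0460, 0.2741)
step 16: x0=(1.7556, 0.4060) x1=(0.2828, -0.5076) x2=(1.0119, 0.3098)
step 17: x0=(1.7641, 0.3921) x1=(0.3121, -0.5247) x2=(0.9790, 0.3452)
step 18: x0=(1.7676, 0.3779) x1=(0.3417, -0.5414) x2=(0.9479, 0.3805)
step 19: x0=(1.7661, 0.3637) x1=(0.3715, -0.5578) x2=(0.9187, 0.4153)
step 20: x0=(1.7602, 0.3497) x1=(0.4015, -0.5738) x2=(0.8912, 0.4497)
step 21: x0=(1.7504, 0.3362) x1=(0.4317, -0.5896) x2=(0.8651, 0.4836)
step 22: x0=(1.7371, 0.3232) x1=(0.4621, -0.6050) x2=(0.8404, 0.5169)
step 23: x0=(1.7206, 0.3107) x1=(0.4925, -0.6202) x2=(0.8169, 0.5497)
step 24: x0=(1.7014, 0.2990) x1=(0.5231, -0.6351) x2=(0.7946, 0.5820)
step 25: x0=(1.6795, 0.2879) x1=(0.5537, -0.6498) x2=(0.7732, 0.6137)
step 26: x0=(1.6553, 0.2775) x1=(0.5844, -0.6643) x2=(0.7527, 0.6450)
step 27: x0=(1.6290, 0.2679) x1=(0.6152, -0.6787) x2=(0.7331, 0.6757)
step 28: x0=(1.6005, 0.2589) x1=(0.6460, -0.6929) x2=(0.7144, 0.7060)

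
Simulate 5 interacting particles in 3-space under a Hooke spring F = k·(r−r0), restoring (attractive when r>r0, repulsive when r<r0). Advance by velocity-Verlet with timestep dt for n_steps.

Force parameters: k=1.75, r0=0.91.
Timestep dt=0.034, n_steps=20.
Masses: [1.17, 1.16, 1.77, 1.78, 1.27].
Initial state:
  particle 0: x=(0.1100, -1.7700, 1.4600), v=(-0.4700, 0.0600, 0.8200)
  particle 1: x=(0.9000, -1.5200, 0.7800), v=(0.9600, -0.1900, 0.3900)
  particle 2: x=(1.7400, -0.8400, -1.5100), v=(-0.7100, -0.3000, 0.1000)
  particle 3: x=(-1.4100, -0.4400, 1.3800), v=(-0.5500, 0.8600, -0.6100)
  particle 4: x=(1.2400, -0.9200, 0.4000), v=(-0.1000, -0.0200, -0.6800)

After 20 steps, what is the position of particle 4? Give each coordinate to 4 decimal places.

(0.5617, -0.9051, 0.0909)

step 0: x0=(0.1100, -1.7700, 1.4600) x1=(0.9000, -1.5200, 0.7800) x2=(1.7400, -0.8400, -1.5100) x3=(-1.4100, -0.4400, 1.3800) x4=(1.2400, -0.9200, 0.4000)
step 1: x0=(0.0949, -1.7663, 1.4854) x1=(0.9316, -1.5256, 0.7925) x2=(1.7133, -0.8507, -1.5026) x3=(-1.4249, -0.4119, 1.3574) x4=(1.2350, -0.9206, 0.3770)
step 2: x0=(0.0817, -1.7594, 1.5057) x1=(0.9611, -1.5294, 0.8033) x2=(1.6815, -0.8623, -1.4873) x3=(-1.4323, -0.3864, 1.3311) x4=(1.2266, -0.9212, 0.3542)
step 3: x0=(0.0704, -1.7492, 1.5207) x1=(0.9882, -1.5313, 0.8127) x2=(1.6448, -0.8747, -1.4642) x3=(-1.4320, -0.3633, 1.3013) x4=(1.2149, -0.9216, 0.3317)
step 4: x0=(0.0610, -1.7357, 1.5304) x1=(1.0128, -1.5314, 0.8204) x2=(1.6033, -0.8880, -1.4334) x3=(-1.4241, -0.3430, 1.2680) x4=(1.1998, -0.9220, 0.3098)
step 5: x0=(0.0535, -1.7190, 1.5347) x1=(1.0348, -1.5296, 0.8267) x2=(1.5572, -0.9019, -1.3951) x3=(-1.4088, -0.3253, 1.2314) x4=(1.1812, -0.9223, 0.2884)
step 6: x0=(0.0480, -1.6992, 1.5336) x1=(1.0540, -1.5259, 0.8314) x2=(1.5066, -0.9165, -1.3496) x3=(-1.3861, -0.3104, 1.1917) x4=(1.1593, -0.9224, 0.2677)
step 7: x0=(0.0444, -1.6763, 1.5271) x1=(1.0703, -1.5204, 0.8347) x2=(1.4518, -0.9316, -1.2971) x3=(-1.3561, -0.2983, 1.1490) x4=(1.1339, -0.9224, 0.2477)
step 8: x0=(0.0427, -1.6504, 1.5152) x1=(1.0838, -1.5129, 0.8366) x2=(1.3929, -0.9472, -1.2380) x3=(-1.3192, -0.2890, 1.1035) x4=(1.1053, -0.9223, 0.2287)
step 9: x0=(0.0427, -1.6217, 1.4982) x1=(1.0942, -1.5036, 0.8370) x2=(1.3303, -0.9631, -1.1726) x3=(-1.2754, -0.2825, 1.0554) x4=(1.0735, -0.9221, 0.2106)
step 10: x0=(0.0445, -1.5903, 1.4761) x1=(1.1017, -1.4925, 0.8361) x2=(1.2643, -0.9794, -1.1013) x3=(-1.2252, -0.2788, 1.0049) x4=(1.0386, -0.9217, 0.1935)
step 11: x0=(0.0479, -1.5564, 1.4492) x1=(1.1062, -1.4797, 0.8339) x2=(1.1950, -0.9958, -1.0246) x3=(-1.1689, -0.2778, 0.9522) x4=(1.0007, -0.9212, 0.1775)
step 12: x0=(0.0528, -1.5202, 1.4177) x1=(1.1077, -1.4651, 0.8305) x2=(1.1228, -1.0123, -0.9429) x3=(-1.1067, -0.2794, 0.8976) x4=(0.9601, -0.9204, 0.1627)
step 13: x0=(0.0591, -1.4819, 1.3818) x1=(1.1064, -1.4488, 0.8259) x2=(1.0479, -1.0289, -0.8567) x3=(-1.0391, -0.2836, 0.8413) x4=(0.9169, -0.9195, 0.1492)
step 14: x0=(0.0667, -1.4417, 1.3419) x1=(1.1022, -1.4310, 0.8202) x2=(0.9708, -1.0455, -0.7665) x3=(-0.9664, -0.2902, 0.7834) x4=(0.8713, -0.9184, 0.1369)
step 15: x0=(0.0754, -1.3998, 1.2983) x1=(1.0953, -1.4117, 0.8134) x2=(0.8917, -1.0619, -0.6729) x3=(-0.8893, -0.2992, 0.7244) x4=(0.8235, -0.9171, 0.1259)
step 16: x0=(0.0850, -1.3565, 1.2513) x1=(1.0859, -1.3910, 0.8057) x2=(0.8109, -1.0782, -0.5765) x3=(-0.8080, -0.3103, 0.6643) x4=(0.7738, -0.9154, 0.1163)
step 17: x0=(0.0955, -1.3119, 1.2015) x1=(1.0741, -1.3690, 0.7971) x2=(0.7286, -1.0944, -0.4777) x3=(-0.7231, -0.3235, 0.6035) x4=(0.7225, -0.9135, 0.1080)
step 18: x0=(0.1065, -1.2663, 1.1491) x1=(1.0601, -1.3458, 0.7877) x2=(0.6453, -1.1104, -0.3771) x3=(-0.6352, -0.3386, 0.5421) x4=(0.6698, -0.9112, 0.1011)
step 19: x0=(0.1180, -1.2200, 1.0947) x1=(1.0441, -1.3215, 0.7776) x2=(0.5611, -1.1264, -0.2753) x3=(-0.5446, -0.3552, 0.4804) x4=(0.6161, -0.9084, 0.0954)
step 20: x0=(0.1297, -1.1731, 1.0387) x1=(1.0264, -1.2963, 0.7668) x2=(0.4762, -1.1423, -0.1728) x3=(-0.4520, -0.3733, 0.4186) x4=(0.5617, -0.9051, 0.0909)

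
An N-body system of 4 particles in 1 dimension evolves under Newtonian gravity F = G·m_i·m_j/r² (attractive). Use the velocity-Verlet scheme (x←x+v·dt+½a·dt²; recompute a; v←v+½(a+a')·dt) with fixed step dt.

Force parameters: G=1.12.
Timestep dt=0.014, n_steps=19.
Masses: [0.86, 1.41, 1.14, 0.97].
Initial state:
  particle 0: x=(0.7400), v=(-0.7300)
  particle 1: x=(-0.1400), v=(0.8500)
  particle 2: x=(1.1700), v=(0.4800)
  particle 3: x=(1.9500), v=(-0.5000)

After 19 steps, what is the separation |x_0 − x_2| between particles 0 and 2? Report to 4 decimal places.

0.5479

step 0: x0=(0.7400) x1=(-0.1400) x2=(1.1700) x3=(1.9500)
step 1: x0=(0.7303) x1=(-0.1279) x2=(1.1763) x3=(1.9427)
step 2: x0=(0.7216) x1=(-0.1153) x2=(1.1818) x3=(1.9348)
step 3: x0=(0.7138) x1=(-0.1023) x2=(1.1866) x3=(1.9262)
step 4: x0=(0.7068) x1=(-0.0887) x2=(1.1908) x3=(1.9169)
step 5: x0=(0.7006) x1=(-0.0747) x2=(1.1944) x3=(1.9070)
step 6: x0=(0.6949) x1=(-0.0602) x2=(1.1975) x3=(1.8964)
step 7: x0=(0.6899) x1=(-0.0451) x2=(1.2000) x3=(1.8851)
step 8: x0=(0.6854) x1=(-0.0294) x2=(1.2021) x3=(1.8730)
step 9: x0=(0.6814) x1=(-0.0131) x2=(1.2037) x3=(1.8601)
step 10: x0=(0.6778) x1=(0.0038) x2=(1.2049) x3=(1.8464)
step 11: x0=(0.6746) x1=(0.0213) x2=(1.2058) x3=(1.8319)
step 12: x0=(0.6718) x1=(0.0395) x2=(1.2063) x3=(1.8166)
step 13: x0=(0.6691) x1=(0.0585) x2=(1.2065) x3=(1.8003)
step 14: x0=(0.6667) x1=(0.0782) x2=(1.2064) x3=(1.7830)
step 15: x0=(0.6645) x1=(0.0987) x2=(1.2060) x3=(1.7647)
step 16: x0=(0.6622) x1=(0.1201) x2=(1.2054) x3=(1.7454)
step 17: x0=(0.6600) x1=(0.1424) x2=(1.2047) x3=(1.7249)
step 18: x0=(0.6576) x1=(0.1658) x2=(1.2038) x3=(1.7032)
step 19: x0=(0.6550) x1=(0.1902) x2=(1.2029) x3=(1.6802)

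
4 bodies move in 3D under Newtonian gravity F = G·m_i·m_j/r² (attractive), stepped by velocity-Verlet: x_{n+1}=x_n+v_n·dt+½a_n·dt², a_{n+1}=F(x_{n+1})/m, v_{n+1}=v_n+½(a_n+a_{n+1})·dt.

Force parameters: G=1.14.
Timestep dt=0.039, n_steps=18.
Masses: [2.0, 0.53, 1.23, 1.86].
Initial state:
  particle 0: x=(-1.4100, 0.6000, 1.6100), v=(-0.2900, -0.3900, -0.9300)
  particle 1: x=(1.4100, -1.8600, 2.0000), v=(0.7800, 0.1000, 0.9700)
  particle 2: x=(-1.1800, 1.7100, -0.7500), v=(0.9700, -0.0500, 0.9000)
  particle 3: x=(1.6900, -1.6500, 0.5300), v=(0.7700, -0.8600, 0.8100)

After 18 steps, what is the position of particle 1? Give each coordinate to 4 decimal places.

(1.9654, -1.7632, 2.4366)

step 0: x0=(-1.4100, 0.6000, 1.6100) x1=(1.4100, -1.8600, 2.0000) x2=(-1.1800, 1.7100, -0.7500) x3=(1.6900, -1.6500, 0.5300)
step 1: x0=(-1.4212, 0.5848, 1.5736) x1=(1.4404, -1.8559, 2.0371) x2=(-1.1421, 1.7079, -0.7146) x3=(1.7199, -1.6835, 0.5618)
step 2: x0=(-1.4321, 0.5695, 1.5368) x1=(1.4709, -1.8514, 2.0728) x2=(-1.1042, 1.7054, -0.6788) x3=(1.7494, -1.7168, 0.5940)
step 3: x0=(-1.4428, 0.5543, 1.4997) x1=(1.5014, -1.8466, 2.1070) x2=(-1.0663, 1.7025, -0.6423) x3=(1.7787, -1.7499, 0.6267)
step 4: x0=(-1.4533, 0.5391, 1.4623) x1=(1.5320, -1.8415, 2.1397) x2=(-1.0283, 1.6992, -0.6053) x3=(1.8077, -1.7829, 0.6597)
step 5: x0=(-1.4635, 0.5239, 1.4245) x1=(1.5626, -1.8362, 2.1710) x2=(-0.9903, 1.6955, -0.5678) x3=(1.8363, -1.8158, 0.6932)
step 6: x0=(-1.4734, 0.5087, 1.3863) x1=(1.5932, -1.8306, 2.2007) x2=(-0.9524, 1.6914, -0.5296) x3=(1.8647, -1.8484, 0.7271)
step 7: x0=(-1.4830, 0.4937, 1.3479) x1=(1.6239, -1.8249, 2.2290) x2=(-0.9144, 1.6868, -0.4909) x3=(1.8928, -1.8808, 0.7613)
step 8: x0=(-1.4923, 0.4787, 1.3090) x1=(1.6547, -1.8190, 2.2557) x2=(-0.8766, 1.6817, -0.4515) x3=(1.9206, -1.9131, 0.7960)
step 9: x0=(-1.5013, 0.4638, 1.2698) x1=(1.6855, -1.8131, 2.2810) x2=(-0.8388, 1.6761, -0.4116) x3=(1.9480, -1.9451, 0.8311)
step 10: x0=(-1.5100, 0.4490, 1.2303) x1=(1.7163, -1.8071, 2.3046) x2=(-0.8012, 1.6699, -0.3710) x3=(1.9752, -1.9769, 0.8666)
step 11: x0=(-1.5183, 0.4343, 1.1904) x1=(1.7472, -1.8011, 2.3268) x2=(-0.7637, 1.6632, -0.3298) x3=(2.0022, -2.0085, 0.9025)
step 12: x0=(-1.5263, 0.4198, 1.1502) x1=(1.7782, -1.7951, 2.3473) x2=(-0.7264, 1.6559, -0.2879) x3=(2.0288, -2.0398, 0.9389)
step 13: x0=(-1.5339, 0.4055, 1.1096) x1=(1.8092, -1.7893, 2.3663) x2=(-0.6893, 1.6479, -0.2454) x3=(2.0551, -2.0709, 0.9756)
step 14: x0=(-1.5410, 0.3914, 1.0687) x1=(1.8403, -1.7835, 2.3836) x2=(-0.6525, 1.6393, -0.2023) x3=(2.0812, -2.1017, 1.0127)
step 15: x0=(-1.5478, 0.3775, 1.0274) x1=(1.8715, -1.7780, 2.3994) x2=(-0.6159, 1.6300, -0.1586) x3=(2.1070, -2.1323, 1.0503)
step 16: x0=(-1.5541, 0.3638, 0.9859) x1=(1.9027, -1.7727, 2.4135) x2=(-0.5797, 1.6200, -0.1143) x3=(2.1325, -2.1625, 1.0882)
step 17: x0=(-1.5600, 0.3504, 0.9440) x1=(1.9340, -1.7678, 2.4259) x2=(-0.5439, 1.6093, -0.0694) x3=(2.1578, -2.1925, 1.1266)
step 18: x0=(-1.5654, 0.3372, 0.9018) x1=(1.9654, -1.7632, 2.4366) x2=(-0.5085, 1.5978, -0.0240) x3=(2.1827, -2.2221, 1.1654)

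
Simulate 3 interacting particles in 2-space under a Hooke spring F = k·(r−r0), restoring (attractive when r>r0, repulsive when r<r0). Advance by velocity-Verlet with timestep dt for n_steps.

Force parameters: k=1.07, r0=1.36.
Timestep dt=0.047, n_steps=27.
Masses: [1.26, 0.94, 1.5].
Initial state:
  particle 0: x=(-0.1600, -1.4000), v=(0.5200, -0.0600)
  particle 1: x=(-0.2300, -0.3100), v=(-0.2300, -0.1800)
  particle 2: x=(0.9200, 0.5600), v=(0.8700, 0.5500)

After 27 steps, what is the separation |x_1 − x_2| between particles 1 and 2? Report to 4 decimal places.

1.9245

step 0: x0=(-0.1600, -1.4000) x1=(-0.2300, -0.3100) x2=(0.9200, 0.5600)
step 1: x0=(-0.1351, -1.4023) x1=(-0.2407, -0.3181) x2=(0.9605, 0.5852)
step 2: x0=(-0.1094, -1.4037) x1=(-0.2513, -0.3252) x2=(1.0001, 0.6090)
step 3: x0=(-0.0828, -1.4040) x1=(-0.2615, -0.3314) x2=(1.0388, 0.6313)
step 4: x0=(-0.0552, -1.4033) x1=(-0.2713, -0.3365) x2=(1.0764, 0.6521)
step 5: x0=(-0.0266, -1.4014) x1=(-0.2806, -0.3405) x2=(1.1129, 0.6712)
step 6: x0=(0.0030, -1.3984) x1=(-0.2893, -0.3433) x2=(1.1481, 0.6886)
step 7: x0=(0.0337, -1.3941) x1=(-0.2974, -0.3449) x2=(1.1820, 0.7042)
step 8: x0=(0.0655, -1.3887) x1=(-0.3047, -0.3452) x2=(1.2146, 0.7179)
step 9: x0=(0.0983, -1.3819) x1=(-0.3113, -0.3441) x2=(1.2458, 0.7298)
step 10: x0=(0.1322, -1.3739) x1=(-0.3169, -0.3418) x2=(1.2754, 0.7398)
step 11: x0=(0.1673, -1.3646) x1=(-0.3216, -0.3380) x2=(1.3036, 0.7478)
step 12: x0=(0.2034, -1.3539) x1=(-0.3253, -0.3330) x2=(1.3302, 0.7538)
step 13: x0=(0.2407, -1.3418) x1=(-0.3280, -0.3266) x2=(1.3552, 0.7579)
step 14: x0=(0.2790, -1.3284) x1=(-0.3295, -0.3190) x2=(1.3786, 0.7600)
step 15: x0=(0.3184, -1.3137) x1=(-0.3299, -0.3100) x2=(1.4004, 0.7602)
step 16: x0=(0.3588, -1.2975) x1=(-0.3290, -0.2998) x2=(1.4206, 0.7584)
step 17: x0=(0.4001, -1.2800) x1=(-0.3269, -0.2884) x2=(1.4392, 0.7548)
step 18: x0=(0.4424, -1.2612) x1=(-0.3235, -0.2759) x2=(1.4562, 0.7492)
step 19: x0=(0.4856, -1.2410) x1=(-0.3188, -0.2622) x2=(1.4716, 0.7419)
step 20: x0=(0.5296, -1.2195) x1=(-0.3126, -0.2476) x2=(1.4854, 0.7329)
step 21: x0=(0.5744, -1.1968) x1=(-0.3051, -0.2319) x2=(1.4977, 0.7222)
step 22: x0=(0.6199, -1.1728) x1=(-0.2962, -0.2154) x2=(1.5086, 0.7098)
step 23: x0=(0.6659, -1.1477) x1=(-0.2858, -0.1980) x2=(1.5180, 0.6960)
step 24: x0=(0.7126, -1.1214) x1=(-0.2740, -0.1799) x2=(1.5261, 0.6808)
step 25: x0=(0.7597, -1.0941) x1=(-0.2607, -0.1611) x2=(1.5329, 0.6642)
step 26: x0=(0.8072, -1.0658) x1=(-0.2460, -0.1417) x2=(1.5384, 0.6464)
step 27: x0=(0.8550, -1.0365) x1=(-0.2299, -0.1218) x2=(1.5427, 0.6276)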